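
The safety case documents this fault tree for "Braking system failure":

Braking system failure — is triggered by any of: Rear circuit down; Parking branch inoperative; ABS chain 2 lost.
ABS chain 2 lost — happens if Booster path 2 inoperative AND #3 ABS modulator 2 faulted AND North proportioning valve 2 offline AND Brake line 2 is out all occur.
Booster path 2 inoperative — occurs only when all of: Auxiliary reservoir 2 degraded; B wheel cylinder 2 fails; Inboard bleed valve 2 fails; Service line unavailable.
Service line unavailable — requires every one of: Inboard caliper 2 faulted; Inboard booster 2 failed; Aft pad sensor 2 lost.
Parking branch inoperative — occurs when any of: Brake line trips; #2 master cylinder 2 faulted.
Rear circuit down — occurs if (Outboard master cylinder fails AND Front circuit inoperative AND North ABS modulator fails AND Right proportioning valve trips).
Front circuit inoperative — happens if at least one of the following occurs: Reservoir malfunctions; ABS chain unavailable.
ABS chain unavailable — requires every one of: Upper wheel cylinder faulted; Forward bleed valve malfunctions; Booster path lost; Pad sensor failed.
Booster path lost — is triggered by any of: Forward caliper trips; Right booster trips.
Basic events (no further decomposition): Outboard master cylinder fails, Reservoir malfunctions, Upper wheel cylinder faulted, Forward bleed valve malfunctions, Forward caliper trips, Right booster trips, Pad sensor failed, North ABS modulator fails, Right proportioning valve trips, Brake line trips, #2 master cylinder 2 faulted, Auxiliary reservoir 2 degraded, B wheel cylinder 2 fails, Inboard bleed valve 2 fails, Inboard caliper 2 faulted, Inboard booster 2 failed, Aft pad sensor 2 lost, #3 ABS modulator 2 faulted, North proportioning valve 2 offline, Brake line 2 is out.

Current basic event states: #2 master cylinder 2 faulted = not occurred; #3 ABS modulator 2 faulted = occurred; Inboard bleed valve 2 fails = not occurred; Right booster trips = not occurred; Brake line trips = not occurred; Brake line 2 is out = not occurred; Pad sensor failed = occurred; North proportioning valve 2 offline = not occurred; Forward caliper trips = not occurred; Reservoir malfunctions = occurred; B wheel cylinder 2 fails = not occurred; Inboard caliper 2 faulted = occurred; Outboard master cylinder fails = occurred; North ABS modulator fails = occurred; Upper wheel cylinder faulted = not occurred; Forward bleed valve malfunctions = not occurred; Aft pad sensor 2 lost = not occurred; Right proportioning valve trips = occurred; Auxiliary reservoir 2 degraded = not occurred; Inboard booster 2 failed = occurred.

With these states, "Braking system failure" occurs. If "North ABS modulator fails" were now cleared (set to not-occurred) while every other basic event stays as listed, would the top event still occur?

No

Counterfactual: set "North ABS modulator fails" to not occurred.
Booster path lost [OR]: Forward caliper trips=not, Right booster trips=not → no input occurs → does not occur.
ABS chain unavailable [AND]: Upper wheel cylinder faulted=not, Forward bleed valve malfunctions=not, Booster path lost=not, Pad sensor failed=occurs → not all inputs occur → does not occur.
Front circuit inoperative [OR]: Reservoir malfunctions=occurs, ABS chain unavailable=not → at least one input occurs → occurs.
Rear circuit down [AND]: Outboard master cylinder fails=occurs, Front circuit inoperative=occurs, North ABS modulator fails=not, Right proportioning valve trips=occurs → not all inputs occur → does not occur.
Parking branch inoperative [OR]: Brake line trips=not, #2 master cylinder 2 faulted=not → no input occurs → does not occur.
Service line unavailable [AND]: Inboard caliper 2 faulted=occurs, Inboard booster 2 failed=occurs, Aft pad sensor 2 lost=not → not all inputs occur → does not occur.
Booster path 2 inoperative [AND]: Auxiliary reservoir 2 degraded=not, B wheel cylinder 2 fails=not, Inboard bleed valve 2 fails=not, Service line unavailable=not → not all inputs occur → does not occur.
ABS chain 2 lost [AND]: Booster path 2 inoperative=not, #3 ABS modulator 2 faulted=occurs, North proportioning valve 2 offline=not, Brake line 2 is out=not → not all inputs occur → does not occur.
Braking system failure [OR]: Rear circuit down=not, Parking branch inoperative=not, ABS chain 2 lost=not → no input occurs → does not occur.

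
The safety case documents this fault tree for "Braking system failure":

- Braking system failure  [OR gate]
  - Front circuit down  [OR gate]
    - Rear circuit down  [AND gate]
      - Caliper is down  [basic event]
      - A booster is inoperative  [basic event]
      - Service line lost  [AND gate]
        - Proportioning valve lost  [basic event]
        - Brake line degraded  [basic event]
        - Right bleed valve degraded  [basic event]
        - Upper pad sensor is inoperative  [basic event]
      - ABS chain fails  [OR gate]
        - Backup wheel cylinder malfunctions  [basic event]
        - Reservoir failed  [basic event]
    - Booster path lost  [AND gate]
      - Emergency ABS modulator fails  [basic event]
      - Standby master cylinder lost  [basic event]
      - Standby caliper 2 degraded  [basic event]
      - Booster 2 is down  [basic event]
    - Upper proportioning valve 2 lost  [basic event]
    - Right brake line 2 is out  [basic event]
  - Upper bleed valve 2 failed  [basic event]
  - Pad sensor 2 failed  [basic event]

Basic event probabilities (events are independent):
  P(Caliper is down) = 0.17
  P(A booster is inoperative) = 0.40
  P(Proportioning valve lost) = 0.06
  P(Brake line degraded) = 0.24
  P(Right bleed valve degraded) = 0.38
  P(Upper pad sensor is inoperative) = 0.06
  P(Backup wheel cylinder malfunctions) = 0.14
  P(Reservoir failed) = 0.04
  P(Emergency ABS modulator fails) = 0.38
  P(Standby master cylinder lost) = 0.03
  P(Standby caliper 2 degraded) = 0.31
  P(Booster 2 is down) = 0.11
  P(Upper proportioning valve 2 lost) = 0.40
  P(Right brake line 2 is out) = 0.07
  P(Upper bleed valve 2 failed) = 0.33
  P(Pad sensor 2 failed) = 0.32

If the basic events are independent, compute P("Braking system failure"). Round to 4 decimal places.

0.7459

P(Service line lost) [AND] = 0.06 × 0.24 × 0.38 × 0.06 = 0.000328
P(ABS chain fails) [OR] = 1 − (1−0.14) × (1−0.04) = 0.174400
P(Rear circuit down) [AND] = 0.17 × 0.40 × 0.000328 × 0.174400 = 0.000004
P(Booster path lost) [AND] = 0.38 × 0.03 × 0.31 × 0.11 = 0.000389
P(Front circuit down) [OR] = 1 − (1−0.000004) × (1−0.000389) × (1−0.40) × (1−0.07) = 0.442219
P(Braking system failure) [OR] = 1 − (1−0.442219) × (1−0.33) × (1−0.32) = 0.745875
Rounded to 4 decimal places: P(Braking system failure) ≈ 0.7459.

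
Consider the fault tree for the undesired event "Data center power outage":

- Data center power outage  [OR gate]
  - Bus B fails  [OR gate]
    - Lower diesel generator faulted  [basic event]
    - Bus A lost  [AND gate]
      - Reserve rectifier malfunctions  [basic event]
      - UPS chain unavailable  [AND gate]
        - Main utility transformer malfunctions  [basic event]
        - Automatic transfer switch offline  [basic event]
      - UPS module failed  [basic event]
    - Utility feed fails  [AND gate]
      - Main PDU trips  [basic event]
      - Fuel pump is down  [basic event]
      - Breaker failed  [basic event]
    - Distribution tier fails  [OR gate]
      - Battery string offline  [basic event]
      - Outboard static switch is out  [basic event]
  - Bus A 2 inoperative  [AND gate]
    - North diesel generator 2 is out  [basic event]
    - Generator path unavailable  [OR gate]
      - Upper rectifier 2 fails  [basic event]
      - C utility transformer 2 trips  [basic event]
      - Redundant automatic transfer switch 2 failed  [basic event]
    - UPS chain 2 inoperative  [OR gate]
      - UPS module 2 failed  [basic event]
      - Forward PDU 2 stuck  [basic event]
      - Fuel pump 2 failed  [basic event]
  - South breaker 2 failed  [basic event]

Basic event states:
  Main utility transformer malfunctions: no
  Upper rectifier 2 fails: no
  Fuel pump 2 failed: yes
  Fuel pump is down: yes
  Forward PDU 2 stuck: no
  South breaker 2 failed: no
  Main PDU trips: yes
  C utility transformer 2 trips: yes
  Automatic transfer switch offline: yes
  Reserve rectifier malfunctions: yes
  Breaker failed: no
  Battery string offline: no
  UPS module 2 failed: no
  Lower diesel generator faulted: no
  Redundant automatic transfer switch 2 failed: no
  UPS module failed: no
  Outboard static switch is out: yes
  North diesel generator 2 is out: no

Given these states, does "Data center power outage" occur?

UPS chain unavailable [AND]: Main utility transformer malfunctions=not, Automatic transfer switch offline=occurs → not all inputs occur → does not occur.
Bus A lost [AND]: Reserve rectifier malfunctions=occurs, UPS chain unavailable=not, UPS module failed=not → not all inputs occur → does not occur.
Utility feed fails [AND]: Main PDU trips=occurs, Fuel pump is down=occurs, Breaker failed=not → not all inputs occur → does not occur.
Distribution tier fails [OR]: Battery string offline=not, Outboard static switch is out=occurs → at least one input occurs → occurs.
Bus B fails [OR]: Lower diesel generator faulted=not, Bus A lost=not, Utility feed fails=not, Distribution tier fails=occurs → at least one input occurs → occurs.
Generator path unavailable [OR]: Upper rectifier 2 fails=not, C utility transformer 2 trips=occurs, Redundant automatic transfer switch 2 failed=not → at least one input occurs → occurs.
UPS chain 2 inoperative [OR]: UPS module 2 failed=not, Forward PDU 2 stuck=not, Fuel pump 2 failed=occurs → at least one input occurs → occurs.
Bus A 2 inoperative [AND]: North diesel generator 2 is out=not, Generator path unavailable=occurs, UPS chain 2 inoperative=occurs → not all inputs occur → does not occur.
Data center power outage [OR]: Bus B fails=occurs, Bus A 2 inoperative=not, South breaker 2 failed=not → at least one input occurs → occurs.

Yes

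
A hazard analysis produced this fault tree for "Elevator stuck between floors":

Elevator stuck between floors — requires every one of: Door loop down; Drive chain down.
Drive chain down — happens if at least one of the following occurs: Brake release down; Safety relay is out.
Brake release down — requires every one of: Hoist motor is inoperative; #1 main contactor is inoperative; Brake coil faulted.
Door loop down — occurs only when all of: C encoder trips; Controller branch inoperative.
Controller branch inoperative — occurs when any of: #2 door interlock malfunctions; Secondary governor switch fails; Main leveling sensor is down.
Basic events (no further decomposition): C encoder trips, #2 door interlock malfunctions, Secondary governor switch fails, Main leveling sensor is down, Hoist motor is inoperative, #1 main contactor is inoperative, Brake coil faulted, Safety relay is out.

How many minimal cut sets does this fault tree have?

Controller branch inoperative [OR]: union of children's cut sets → 3 cut set(s).
Door loop down [AND]: one cut set from each child combined → 1 × 3 = 3 cut set(s).
Brake release down [AND]: one cut set from each child combined → 1 × 1 × 1 = 1 cut set(s).
Drive chain down [OR]: union of children's cut sets → 2 cut set(s).
Elevator stuck between floors [AND]: one cut set from each child combined → 3 × 2 = 6 cut set(s).
Minimal cut sets: {#1 main contactor is inoperative, #2 door interlock malfunctions, Brake coil faulted, C encoder trips, Hoist motor is inoperative}; {#2 door interlock malfunctions, C encoder trips, Safety relay is out}; {#1 main contactor is inoperative, Brake coil faulted, C encoder trips, Hoist motor is inoperative, Secondary governor switch fails}; {C encoder trips, Safety relay is out, Secondary governor switch fails}; {#1 main contactor is inoperative, Brake coil faulted, C encoder trips, Hoist motor is inoperative, Main leveling sensor is down}; {C encoder trips, Main leveling sensor is down, Safety relay is out}.

6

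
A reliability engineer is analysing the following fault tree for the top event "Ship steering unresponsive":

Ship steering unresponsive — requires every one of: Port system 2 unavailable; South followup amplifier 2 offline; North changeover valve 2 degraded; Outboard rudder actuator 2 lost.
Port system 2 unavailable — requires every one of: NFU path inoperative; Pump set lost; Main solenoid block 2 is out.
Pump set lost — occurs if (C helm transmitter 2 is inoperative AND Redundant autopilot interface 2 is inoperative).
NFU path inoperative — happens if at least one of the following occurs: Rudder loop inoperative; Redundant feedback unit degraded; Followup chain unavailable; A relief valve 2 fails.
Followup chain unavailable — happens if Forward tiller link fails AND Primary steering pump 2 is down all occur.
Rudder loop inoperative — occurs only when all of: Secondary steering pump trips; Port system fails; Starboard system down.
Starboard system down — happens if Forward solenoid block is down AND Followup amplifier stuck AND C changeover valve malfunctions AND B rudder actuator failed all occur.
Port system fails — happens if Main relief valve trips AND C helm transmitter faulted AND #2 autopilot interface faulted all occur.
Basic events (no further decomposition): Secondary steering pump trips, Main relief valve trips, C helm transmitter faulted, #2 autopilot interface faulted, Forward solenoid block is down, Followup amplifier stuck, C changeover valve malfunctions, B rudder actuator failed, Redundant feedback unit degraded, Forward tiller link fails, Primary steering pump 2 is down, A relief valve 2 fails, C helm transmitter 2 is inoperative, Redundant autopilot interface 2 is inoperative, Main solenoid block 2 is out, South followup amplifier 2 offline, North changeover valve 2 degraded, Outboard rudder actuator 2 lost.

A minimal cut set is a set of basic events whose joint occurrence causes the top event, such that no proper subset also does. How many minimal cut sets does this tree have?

Port system fails [AND]: one cut set from each child combined → 1 × 1 × 1 = 1 cut set(s).
Starboard system down [AND]: one cut set from each child combined → 1 × 1 × 1 × 1 = 1 cut set(s).
Rudder loop inoperative [AND]: one cut set from each child combined → 1 × 1 × 1 = 1 cut set(s).
Followup chain unavailable [AND]: one cut set from each child combined → 1 × 1 = 1 cut set(s).
NFU path inoperative [OR]: union of children's cut sets → 4 cut set(s).
Pump set lost [AND]: one cut set from each child combined → 1 × 1 = 1 cut set(s).
Port system 2 unavailable [AND]: one cut set from each child combined → 4 × 1 × 1 = 4 cut set(s).
Ship steering unresponsive [AND]: one cut set from each child combined → 4 × 1 × 1 × 1 = 4 cut set(s).
Minimal cut sets: {#2 autopilot interface faulted, B rudder actuator failed, C changeover valve malfunctions, C helm transmitter 2 is inoperative, C helm transmitter faulted, Followup amplifier stuck, Forward solenoid block is down, Main relief valve trips, Main solenoid block 2 is out, North changeover valve 2 degraded, Outboard rudder actuator 2 lost, Redundant autopilot interface 2 is inoperative, Secondary steering pump trips, South followup amplifier 2 offline}; {C helm transmitter 2 is inoperative, Main solenoid block 2 is out, North changeover valve 2 degraded, Outboard rudder actuator 2 lost, Redundant autopilot interface 2 is inoperative, Redundant feedback unit degraded, South followup amplifier 2 offline}; {C helm transmitter 2 is inoperative, Forward tiller link fails, Main solenoid block 2 is out, North changeover valve 2 degraded, Outboard rudder actuator 2 lost, Primary steering pump 2 is down, Redundant autopilot interface 2 is inoperative, South followup amplifier 2 offline}; {A relief valve 2 fails, C helm transmitter 2 is inoperative, Main solenoid block 2 is out, North changeover valve 2 degraded, Outboard rudder actuator 2 lost, Redundant autopilot interface 2 is inoperative, South followup amplifier 2 offline}.

4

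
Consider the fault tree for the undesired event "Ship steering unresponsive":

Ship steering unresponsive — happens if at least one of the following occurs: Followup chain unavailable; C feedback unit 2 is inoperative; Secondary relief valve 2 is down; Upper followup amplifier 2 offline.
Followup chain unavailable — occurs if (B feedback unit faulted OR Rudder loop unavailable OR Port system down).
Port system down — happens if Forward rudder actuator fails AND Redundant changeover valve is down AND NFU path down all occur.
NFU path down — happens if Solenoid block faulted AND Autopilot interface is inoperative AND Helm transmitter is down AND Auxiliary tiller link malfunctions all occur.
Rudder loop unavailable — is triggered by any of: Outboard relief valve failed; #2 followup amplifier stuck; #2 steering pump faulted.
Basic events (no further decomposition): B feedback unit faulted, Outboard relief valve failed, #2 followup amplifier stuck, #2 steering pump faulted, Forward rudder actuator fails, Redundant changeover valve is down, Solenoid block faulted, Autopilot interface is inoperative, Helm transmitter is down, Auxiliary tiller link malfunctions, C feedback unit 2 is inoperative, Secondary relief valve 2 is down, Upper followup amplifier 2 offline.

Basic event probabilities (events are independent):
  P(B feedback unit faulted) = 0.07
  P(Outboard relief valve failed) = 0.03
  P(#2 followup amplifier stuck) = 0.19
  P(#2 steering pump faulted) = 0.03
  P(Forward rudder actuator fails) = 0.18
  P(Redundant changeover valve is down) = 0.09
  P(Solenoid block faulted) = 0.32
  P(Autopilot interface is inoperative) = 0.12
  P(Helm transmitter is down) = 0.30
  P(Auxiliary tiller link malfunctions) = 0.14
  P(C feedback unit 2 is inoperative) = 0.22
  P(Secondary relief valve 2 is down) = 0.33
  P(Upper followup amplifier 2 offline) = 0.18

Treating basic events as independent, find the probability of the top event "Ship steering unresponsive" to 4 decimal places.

P(Rudder loop unavailable) [OR] = 1 − (1−0.03) × (1−0.19) × (1−0.03) = 0.237871
P(NFU path down) [AND] = 0.32 × 0.12 × 0.30 × 0.14 = 0.001613
P(Port system down) [AND] = 0.18 × 0.09 × 0.001613 = 0.000026
P(Followup chain unavailable) [OR] = 1 − (1−0.07) × (1−0.237871) × (1−0.000026) = 0.291238
P(Ship steering unresponsive) [OR] = 1 − (1−0.291238) × (1−0.22) × (1−0.33) × (1−0.18) = 0.696273
Rounded to 4 decimal places: P(Ship steering unresponsive) ≈ 0.6963.

0.6963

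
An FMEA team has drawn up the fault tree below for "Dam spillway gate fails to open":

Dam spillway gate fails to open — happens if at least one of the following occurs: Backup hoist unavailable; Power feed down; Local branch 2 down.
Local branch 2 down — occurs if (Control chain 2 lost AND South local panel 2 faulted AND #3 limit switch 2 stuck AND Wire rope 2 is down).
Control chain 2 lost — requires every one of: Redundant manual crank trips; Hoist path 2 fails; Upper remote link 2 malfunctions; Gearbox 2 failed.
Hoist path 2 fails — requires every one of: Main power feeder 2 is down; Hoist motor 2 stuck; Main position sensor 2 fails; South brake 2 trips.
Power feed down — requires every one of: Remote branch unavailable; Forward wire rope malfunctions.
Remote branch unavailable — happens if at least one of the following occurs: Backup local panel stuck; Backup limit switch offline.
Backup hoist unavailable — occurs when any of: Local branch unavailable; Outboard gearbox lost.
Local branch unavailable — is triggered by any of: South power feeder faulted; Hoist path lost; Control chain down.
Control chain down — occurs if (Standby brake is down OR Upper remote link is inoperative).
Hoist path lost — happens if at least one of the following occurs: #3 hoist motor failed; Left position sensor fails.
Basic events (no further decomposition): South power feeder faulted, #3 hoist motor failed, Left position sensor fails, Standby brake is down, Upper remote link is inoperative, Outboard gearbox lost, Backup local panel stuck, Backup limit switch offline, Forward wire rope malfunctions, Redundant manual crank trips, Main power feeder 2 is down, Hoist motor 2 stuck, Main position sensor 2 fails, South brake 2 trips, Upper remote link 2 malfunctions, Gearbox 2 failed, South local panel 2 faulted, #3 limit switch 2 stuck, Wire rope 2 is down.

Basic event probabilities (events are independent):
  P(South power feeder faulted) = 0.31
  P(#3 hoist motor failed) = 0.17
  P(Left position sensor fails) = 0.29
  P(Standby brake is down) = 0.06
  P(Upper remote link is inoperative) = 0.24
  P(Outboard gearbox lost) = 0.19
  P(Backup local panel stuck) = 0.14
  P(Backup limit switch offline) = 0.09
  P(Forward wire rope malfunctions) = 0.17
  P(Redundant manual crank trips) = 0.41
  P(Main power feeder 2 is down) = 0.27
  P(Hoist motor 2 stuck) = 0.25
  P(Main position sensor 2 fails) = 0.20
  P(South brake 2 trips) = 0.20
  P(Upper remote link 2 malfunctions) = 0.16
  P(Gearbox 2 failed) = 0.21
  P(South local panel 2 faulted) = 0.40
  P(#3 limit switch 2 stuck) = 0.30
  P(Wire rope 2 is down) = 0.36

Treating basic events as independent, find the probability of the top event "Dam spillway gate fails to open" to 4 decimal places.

0.7734

P(Hoist path lost) [OR] = 1 − (1−0.17) × (1−0.29) = 0.410700
P(Control chain down) [OR] = 1 − (1−0.06) × (1−0.24) = 0.285600
P(Local branch unavailable) [OR] = 1 − (1−0.31) × (1−0.410700) × (1−0.285600) = 0.709513
P(Backup hoist unavailable) [OR] = 1 − (1−0.709513) × (1−0.19) = 0.764706
P(Remote branch unavailable) [OR] = 1 − (1−0.14) × (1−0.09) = 0.217400
P(Power feed down) [AND] = 0.217400 × 0.17 = 0.036958
P(Hoist path 2 fails) [AND] = 0.27 × 0.25 × 0.20 × 0.20 = 0.002700
P(Control chain 2 lost) [AND] = 0.41 × 0.002700 × 0.16 × 0.21 = 0.000037
P(Local branch 2 down) [AND] = 0.000037 × 0.40 × 0.30 × 0.36 = 0.000002
P(Dam spillway gate fails to open) [OR] = 1 − (1−0.764706) × (1−0.036958) × (1−0.000002) = 0.773402
Rounded to 4 decimal places: P(Dam spillway gate fails to open) ≈ 0.7734.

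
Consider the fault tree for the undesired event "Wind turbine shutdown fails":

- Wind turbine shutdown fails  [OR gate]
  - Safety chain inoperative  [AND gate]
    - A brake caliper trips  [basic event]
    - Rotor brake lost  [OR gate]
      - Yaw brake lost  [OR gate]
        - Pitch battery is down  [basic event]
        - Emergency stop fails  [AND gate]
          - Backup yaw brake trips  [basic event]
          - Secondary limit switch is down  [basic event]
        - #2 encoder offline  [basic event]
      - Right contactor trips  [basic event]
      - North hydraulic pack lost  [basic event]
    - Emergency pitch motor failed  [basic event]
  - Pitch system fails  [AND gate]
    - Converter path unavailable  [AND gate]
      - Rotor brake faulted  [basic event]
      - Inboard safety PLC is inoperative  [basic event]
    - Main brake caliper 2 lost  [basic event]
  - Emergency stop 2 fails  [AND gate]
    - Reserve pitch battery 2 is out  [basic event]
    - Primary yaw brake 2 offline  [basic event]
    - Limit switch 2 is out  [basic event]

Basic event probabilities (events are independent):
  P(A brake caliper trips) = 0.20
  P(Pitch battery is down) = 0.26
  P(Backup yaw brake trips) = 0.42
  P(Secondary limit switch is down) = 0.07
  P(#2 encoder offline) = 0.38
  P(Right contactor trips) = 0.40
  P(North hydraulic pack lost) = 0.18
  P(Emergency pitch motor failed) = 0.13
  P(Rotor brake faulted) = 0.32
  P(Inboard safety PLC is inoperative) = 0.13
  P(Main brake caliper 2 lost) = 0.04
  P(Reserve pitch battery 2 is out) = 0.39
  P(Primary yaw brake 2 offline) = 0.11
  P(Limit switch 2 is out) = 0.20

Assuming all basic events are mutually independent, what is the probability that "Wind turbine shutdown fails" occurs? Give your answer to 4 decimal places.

0.0303

P(Emergency stop fails) [AND] = 0.42 × 0.07 = 0.029400
P(Yaw brake lost) [OR] = 1 − (1−0.26) × (1−0.029400) × (1−0.38) = 0.554689
P(Rotor brake lost) [OR] = 1 − (1−0.554689) × (1−0.40) × (1−0.18) = 0.780907
P(Safety chain inoperative) [AND] = 0.20 × 0.780907 × 0.13 = 0.020304
P(Converter path unavailable) [AND] = 0.32 × 0.13 = 0.041600
P(Pitch system fails) [AND] = 0.041600 × 0.04 = 0.001664
P(Emergency stop 2 fails) [AND] = 0.39 × 0.11 × 0.20 = 0.008580
P(Wind turbine shutdown fails) [OR] = 1 − (1−0.020304) × (1−0.001664) × (1−0.008580) = 0.030326
Rounded to 4 decimal places: P(Wind turbine shutdown fails) ≈ 0.0303.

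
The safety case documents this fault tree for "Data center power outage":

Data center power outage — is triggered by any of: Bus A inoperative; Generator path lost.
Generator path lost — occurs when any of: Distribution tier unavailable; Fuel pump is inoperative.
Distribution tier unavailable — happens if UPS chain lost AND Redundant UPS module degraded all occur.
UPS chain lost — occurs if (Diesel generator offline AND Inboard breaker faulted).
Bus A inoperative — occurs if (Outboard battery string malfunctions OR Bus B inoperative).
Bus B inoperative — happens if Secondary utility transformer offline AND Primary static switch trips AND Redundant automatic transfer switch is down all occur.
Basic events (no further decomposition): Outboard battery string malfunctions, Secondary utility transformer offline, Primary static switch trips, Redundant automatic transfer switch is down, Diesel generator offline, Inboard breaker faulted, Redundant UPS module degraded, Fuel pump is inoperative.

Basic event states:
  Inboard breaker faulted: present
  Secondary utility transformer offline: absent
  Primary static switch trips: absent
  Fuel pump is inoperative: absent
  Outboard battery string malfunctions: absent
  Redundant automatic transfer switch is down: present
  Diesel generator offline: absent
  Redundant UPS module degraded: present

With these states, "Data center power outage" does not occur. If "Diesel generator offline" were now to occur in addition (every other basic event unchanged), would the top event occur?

Yes

Counterfactual: set "Diesel generator offline" to occurred.
Bus B inoperative [AND]: Secondary utility transformer offline=not, Primary static switch trips=not, Redundant automatic transfer switch is down=occurs → not all inputs occur → does not occur.
Bus A inoperative [OR]: Outboard battery string malfunctions=not, Bus B inoperative=not → no input occurs → does not occur.
UPS chain lost [AND]: Diesel generator offline=occurs, Inboard breaker faulted=occurs → all inputs occur → occurs.
Distribution tier unavailable [AND]: UPS chain lost=occurs, Redundant UPS module degraded=occurs → all inputs occur → occurs.
Generator path lost [OR]: Distribution tier unavailable=occurs, Fuel pump is inoperative=not → at least one input occurs → occurs.
Data center power outage [OR]: Bus A inoperative=not, Generator path lost=occurs → at least one input occurs → occurs.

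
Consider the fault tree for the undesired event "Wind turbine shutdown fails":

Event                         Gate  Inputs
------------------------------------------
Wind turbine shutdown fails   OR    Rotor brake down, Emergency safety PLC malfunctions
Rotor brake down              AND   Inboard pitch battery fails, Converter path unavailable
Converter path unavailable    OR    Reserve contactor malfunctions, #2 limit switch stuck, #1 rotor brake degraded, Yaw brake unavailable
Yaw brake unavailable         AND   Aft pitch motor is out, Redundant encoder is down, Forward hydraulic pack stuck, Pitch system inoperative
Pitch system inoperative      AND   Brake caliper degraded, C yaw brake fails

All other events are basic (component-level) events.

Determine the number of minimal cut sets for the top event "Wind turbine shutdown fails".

Pitch system inoperative [AND]: one cut set from each child combined → 1 × 1 = 1 cut set(s).
Yaw brake unavailable [AND]: one cut set from each child combined → 1 × 1 × 1 × 1 = 1 cut set(s).
Converter path unavailable [OR]: union of children's cut sets → 4 cut set(s).
Rotor brake down [AND]: one cut set from each child combined → 1 × 4 = 4 cut set(s).
Wind turbine shutdown fails [OR]: union of children's cut sets → 5 cut set(s).
Minimal cut sets: {Inboard pitch battery fails, Reserve contactor malfunctions}; {#2 limit switch stuck, Inboard pitch battery fails}; {#1 rotor brake degraded, Inboard pitch battery fails}; {Aft pitch motor is out, Brake caliper degraded, C yaw brake fails, Forward hydraulic pack stuck, Inboard pitch battery fails, Redundant encoder is down}; {Emergency safety PLC malfunctions}.

5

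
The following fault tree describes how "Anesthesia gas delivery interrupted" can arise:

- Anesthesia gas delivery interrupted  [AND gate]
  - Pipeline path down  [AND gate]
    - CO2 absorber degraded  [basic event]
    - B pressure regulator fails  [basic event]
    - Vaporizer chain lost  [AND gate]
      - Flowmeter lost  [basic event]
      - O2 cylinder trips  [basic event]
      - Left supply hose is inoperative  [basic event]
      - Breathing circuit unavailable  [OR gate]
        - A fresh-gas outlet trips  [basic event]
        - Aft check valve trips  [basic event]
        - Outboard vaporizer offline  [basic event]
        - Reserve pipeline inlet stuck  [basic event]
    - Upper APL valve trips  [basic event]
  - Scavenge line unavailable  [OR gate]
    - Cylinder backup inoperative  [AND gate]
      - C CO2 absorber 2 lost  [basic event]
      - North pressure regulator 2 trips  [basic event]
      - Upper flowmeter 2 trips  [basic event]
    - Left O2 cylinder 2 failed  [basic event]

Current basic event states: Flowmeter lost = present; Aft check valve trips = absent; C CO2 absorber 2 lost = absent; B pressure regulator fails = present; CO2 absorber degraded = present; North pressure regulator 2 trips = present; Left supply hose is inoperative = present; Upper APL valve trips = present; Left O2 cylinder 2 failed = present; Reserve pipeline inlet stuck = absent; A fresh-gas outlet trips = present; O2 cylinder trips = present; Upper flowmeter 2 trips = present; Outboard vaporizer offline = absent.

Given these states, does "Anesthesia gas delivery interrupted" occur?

Yes

Breathing circuit unavailable [OR]: A fresh-gas outlet trips=occurs, Aft check valve trips=not, Outboard vaporizer offline=not, Reserve pipeline inlet stuck=not → at least one input occurs → occurs.
Vaporizer chain lost [AND]: Flowmeter lost=occurs, O2 cylinder trips=occurs, Left supply hose is inoperative=occurs, Breathing circuit unavailable=occurs → all inputs occur → occurs.
Pipeline path down [AND]: CO2 absorber degraded=occurs, B pressure regulator fails=occurs, Vaporizer chain lost=occurs, Upper APL valve trips=occurs → all inputs occur → occurs.
Cylinder backup inoperative [AND]: C CO2 absorber 2 lost=not, North pressure regulator 2 trips=occurs, Upper flowmeter 2 trips=occurs → not all inputs occur → does not occur.
Scavenge line unavailable [OR]: Cylinder backup inoperative=not, Left O2 cylinder 2 failed=occurs → at least one input occurs → occurs.
Anesthesia gas delivery interrupted [AND]: Pipeline path down=occurs, Scavenge line unavailable=occurs → all inputs occur → occurs.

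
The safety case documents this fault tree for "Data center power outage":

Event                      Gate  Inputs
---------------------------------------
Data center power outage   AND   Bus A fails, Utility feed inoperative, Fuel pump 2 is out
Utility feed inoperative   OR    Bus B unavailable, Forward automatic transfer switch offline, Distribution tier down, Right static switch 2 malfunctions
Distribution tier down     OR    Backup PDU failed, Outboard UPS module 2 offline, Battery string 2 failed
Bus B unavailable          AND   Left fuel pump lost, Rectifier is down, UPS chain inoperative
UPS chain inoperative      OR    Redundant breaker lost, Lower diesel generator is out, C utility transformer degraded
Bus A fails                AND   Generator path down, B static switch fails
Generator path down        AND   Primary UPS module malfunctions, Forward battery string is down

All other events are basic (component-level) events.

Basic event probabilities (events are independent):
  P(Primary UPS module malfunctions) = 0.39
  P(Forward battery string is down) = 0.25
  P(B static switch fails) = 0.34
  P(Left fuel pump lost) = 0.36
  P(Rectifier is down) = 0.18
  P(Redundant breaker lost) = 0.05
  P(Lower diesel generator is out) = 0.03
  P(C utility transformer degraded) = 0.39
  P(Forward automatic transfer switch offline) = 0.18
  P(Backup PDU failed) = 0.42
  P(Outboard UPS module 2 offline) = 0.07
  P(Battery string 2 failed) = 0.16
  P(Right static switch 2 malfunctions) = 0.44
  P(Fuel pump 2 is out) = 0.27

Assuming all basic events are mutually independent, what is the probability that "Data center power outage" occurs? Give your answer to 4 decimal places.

0.0071

P(Generator path down) [AND] = 0.39 × 0.25 = 0.097500
P(Bus A fails) [AND] = 0.097500 × 0.34 = 0.033150
P(UPS chain inoperative) [OR] = 1 − (1−0.05) × (1−0.03) × (1−0.39) = 0.437885
P(Bus B unavailable) [AND] = 0.36 × 0.18 × 0.437885 = 0.028375
P(Distribution tier down) [OR] = 1 − (1−0.42) × (1−0.07) × (1−0.16) = 0.546904
P(Utility feed inoperative) [OR] = 1 − (1−0.028375) × (1−0.18) × (1−0.546904) × (1−0.44) = 0.797842
P(Data center power outage) [AND] = 0.033150 × 0.797842 × 0.27 = 0.007141
Rounded to 4 decimal places: P(Data center power outage) ≈ 0.0071.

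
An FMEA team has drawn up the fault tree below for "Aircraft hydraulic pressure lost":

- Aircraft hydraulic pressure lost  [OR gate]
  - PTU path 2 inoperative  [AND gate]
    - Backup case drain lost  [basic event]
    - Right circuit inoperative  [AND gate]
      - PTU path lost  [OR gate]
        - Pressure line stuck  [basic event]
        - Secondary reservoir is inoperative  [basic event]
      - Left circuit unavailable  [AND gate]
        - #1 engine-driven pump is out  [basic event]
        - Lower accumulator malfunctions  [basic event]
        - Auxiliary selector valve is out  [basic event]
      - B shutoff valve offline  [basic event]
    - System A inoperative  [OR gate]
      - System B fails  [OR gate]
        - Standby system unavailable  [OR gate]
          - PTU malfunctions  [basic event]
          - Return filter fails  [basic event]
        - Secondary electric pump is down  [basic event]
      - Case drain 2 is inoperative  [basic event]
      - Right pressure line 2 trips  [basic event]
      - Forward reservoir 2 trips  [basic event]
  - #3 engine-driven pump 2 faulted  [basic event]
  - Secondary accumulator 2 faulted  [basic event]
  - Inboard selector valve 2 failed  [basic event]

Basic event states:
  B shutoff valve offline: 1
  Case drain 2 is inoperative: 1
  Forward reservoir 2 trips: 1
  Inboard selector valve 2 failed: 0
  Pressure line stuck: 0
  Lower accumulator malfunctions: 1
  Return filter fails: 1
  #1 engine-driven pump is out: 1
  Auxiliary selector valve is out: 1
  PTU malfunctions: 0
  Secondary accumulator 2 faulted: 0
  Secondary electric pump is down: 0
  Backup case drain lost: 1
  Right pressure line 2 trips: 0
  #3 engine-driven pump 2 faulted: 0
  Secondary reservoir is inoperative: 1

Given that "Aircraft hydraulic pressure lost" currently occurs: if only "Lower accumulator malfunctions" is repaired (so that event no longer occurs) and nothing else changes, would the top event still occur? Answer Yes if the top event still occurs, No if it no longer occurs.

Counterfactual: set "Lower accumulator malfunctions" to not occurred.
PTU path lost [OR]: Pressure line stuck=not, Secondary reservoir is inoperative=occurs → at least one input occurs → occurs.
Left circuit unavailable [AND]: #1 engine-driven pump is out=occurs, Lower accumulator malfunctions=not, Auxiliary selector valve is out=occurs → not all inputs occur → does not occur.
Right circuit inoperative [AND]: PTU path lost=occurs, Left circuit unavailable=not, B shutoff valve offline=occurs → not all inputs occur → does not occur.
Standby system unavailable [OR]: PTU malfunctions=not, Return filter fails=occurs → at least one input occurs → occurs.
System B fails [OR]: Standby system unavailable=occurs, Secondary electric pump is down=not → at least one input occurs → occurs.
System A inoperative [OR]: System B fails=occurs, Case drain 2 is inoperative=occurs, Right pressure line 2 trips=not, Forward reservoir 2 trips=occurs → at least one input occurs → occurs.
PTU path 2 inoperative [AND]: Backup case drain lost=occurs, Right circuit inoperative=not, System A inoperative=occurs → not all inputs occur → does not occur.
Aircraft hydraulic pressure lost [OR]: PTU path 2 inoperative=not, #3 engine-driven pump 2 faulted=not, Secondary accumulator 2 faulted=not, Inboard selector valve 2 failed=not → no input occurs → does not occur.

No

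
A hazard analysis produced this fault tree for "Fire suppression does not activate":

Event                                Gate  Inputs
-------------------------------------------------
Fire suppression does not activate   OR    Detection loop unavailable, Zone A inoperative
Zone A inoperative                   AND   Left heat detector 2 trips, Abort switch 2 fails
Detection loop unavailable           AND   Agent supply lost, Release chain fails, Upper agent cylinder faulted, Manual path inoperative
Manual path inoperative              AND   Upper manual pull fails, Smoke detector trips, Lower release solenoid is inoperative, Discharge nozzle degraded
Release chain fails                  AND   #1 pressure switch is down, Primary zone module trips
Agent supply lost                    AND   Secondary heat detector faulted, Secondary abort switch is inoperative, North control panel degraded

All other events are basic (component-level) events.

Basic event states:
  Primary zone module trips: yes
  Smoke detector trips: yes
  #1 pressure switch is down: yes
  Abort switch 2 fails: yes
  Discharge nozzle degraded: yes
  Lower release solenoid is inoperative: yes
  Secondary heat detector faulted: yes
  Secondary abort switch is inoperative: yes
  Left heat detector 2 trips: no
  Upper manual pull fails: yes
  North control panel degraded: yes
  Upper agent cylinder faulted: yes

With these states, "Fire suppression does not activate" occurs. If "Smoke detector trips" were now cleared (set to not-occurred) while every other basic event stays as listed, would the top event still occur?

No

Counterfactual: set "Smoke detector trips" to not occurred.
Agent supply lost [AND]: Secondary heat detector faulted=occurs, Secondary abort switch is inoperative=occurs, North control panel degraded=occurs → all inputs occur → occurs.
Release chain fails [AND]: #1 pressure switch is down=occurs, Primary zone module trips=occurs → all inputs occur → occurs.
Manual path inoperative [AND]: Upper manual pull fails=occurs, Smoke detector trips=not, Lower release solenoid is inoperative=occurs, Discharge nozzle degraded=occurs → not all inputs occur → does not occur.
Detection loop unavailable [AND]: Agent supply lost=occurs, Release chain fails=occurs, Upper agent cylinder faulted=occurs, Manual path inoperative=not → not all inputs occur → does not occur.
Zone A inoperative [AND]: Left heat detector 2 trips=not, Abort switch 2 fails=occurs → not all inputs occur → does not occur.
Fire suppression does not activate [OR]: Detection loop unavailable=not, Zone A inoperative=not → no input occurs → does not occur.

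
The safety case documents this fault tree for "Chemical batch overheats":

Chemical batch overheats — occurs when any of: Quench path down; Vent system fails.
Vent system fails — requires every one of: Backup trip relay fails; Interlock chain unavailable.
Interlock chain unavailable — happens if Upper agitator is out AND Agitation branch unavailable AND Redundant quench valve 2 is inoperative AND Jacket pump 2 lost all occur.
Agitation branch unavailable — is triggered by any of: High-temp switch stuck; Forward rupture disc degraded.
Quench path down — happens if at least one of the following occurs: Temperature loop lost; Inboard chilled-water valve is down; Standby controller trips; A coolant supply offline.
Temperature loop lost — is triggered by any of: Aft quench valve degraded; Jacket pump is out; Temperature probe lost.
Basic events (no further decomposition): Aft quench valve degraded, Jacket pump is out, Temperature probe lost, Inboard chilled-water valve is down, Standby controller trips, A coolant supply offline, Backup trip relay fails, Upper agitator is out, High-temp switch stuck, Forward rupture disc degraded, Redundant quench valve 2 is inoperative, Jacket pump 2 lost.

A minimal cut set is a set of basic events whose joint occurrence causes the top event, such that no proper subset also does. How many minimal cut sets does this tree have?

8

Temperature loop lost [OR]: union of children's cut sets → 3 cut set(s).
Quench path down [OR]: union of children's cut sets → 6 cut set(s).
Agitation branch unavailable [OR]: union of children's cut sets → 2 cut set(s).
Interlock chain unavailable [AND]: one cut set from each child combined → 1 × 2 × 1 × 1 = 2 cut set(s).
Vent system fails [AND]: one cut set from each child combined → 1 × 2 = 2 cut set(s).
Chemical batch overheats [OR]: union of children's cut sets → 8 cut set(s).
Minimal cut sets: {Aft quench valve degraded}; {Jacket pump is out}; {Temperature probe lost}; {Inboard chilled-water valve is down}; {Standby controller trips}; {A coolant supply offline}; {Backup trip relay fails, High-temp switch stuck, Jacket pump 2 lost, Redundant quench valve 2 is inoperative, Upper agitator is out}; {Backup trip relay fails, Forward rupture disc degraded, Jacket pump 2 lost, Redundant quench valve 2 is inoperative, Upper agitator is out}.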